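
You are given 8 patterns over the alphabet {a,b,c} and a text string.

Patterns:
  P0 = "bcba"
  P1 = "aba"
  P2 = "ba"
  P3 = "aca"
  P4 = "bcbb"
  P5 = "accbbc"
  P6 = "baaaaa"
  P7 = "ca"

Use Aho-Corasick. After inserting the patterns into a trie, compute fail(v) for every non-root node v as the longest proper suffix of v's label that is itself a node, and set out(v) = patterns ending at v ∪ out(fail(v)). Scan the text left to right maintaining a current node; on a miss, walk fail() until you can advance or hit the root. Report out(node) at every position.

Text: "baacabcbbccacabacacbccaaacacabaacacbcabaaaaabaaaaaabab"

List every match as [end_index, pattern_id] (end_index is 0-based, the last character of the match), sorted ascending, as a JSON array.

Construct AC machine:
Trie (insert patterns):
  n0 'ε': a→5 b→1 c→20
  n1 'b': a→8 c→2
  n2 'bc': b→3
  n3 'bcb': a→4 b→11
  n4 'bcba': ·  ←P0
  n5 'a': b→6 c→9
  n6 'ab': a→7
  n7 'aba': ·  ←P1
  n8 'ba': a→16  ←P2
  n9 'ac': a→10 c→12
  n10 'aca': ·  ←P3
  n11 'bcbb': ·  ←P4
  n12 'acc': b→13
  n13 'accb': b→14
  n14 'accbb': c→15
  n15 'accbbc': ·  ←P5
  n16 'baa': a→17
  n17 'baaa': a→18
  n18 'baaaa': a→19
  n19 'baaaaa': ·  ←P6
  n20 'c': a→21
  n21 'ca': ·  ←P7

Failure links (BFS by depth):
  n1('b'): parent n0 fail=0; on 'b' 0 → fail=0;  out ∅∪∅=∅
  n5('a'): parent n0 fail=0; on 'a' 0 → fail=0;  out ∅∪∅=∅
  n20('c'): parent n0 fail=0; on 'c' 0 → fail=0;  out ∅∪∅=∅
  n2('bc'): parent n1 fail=0; on 'c' 0 → fail=20;  out ∅∪∅=∅
  n6('ab'): parent n5 fail=0; on 'b' 0 → fail=1;  out ∅∪∅=∅
  n8('ba'): parent n1 fail=0; on 'a' 0 → fail=5;  out {2}∪∅={2}
  n9('ac'): parent n5 fail=0; on 'c' 0 → fail=20;  out ∅∪∅=∅
  n21('ca'): parent n20 fail=0; on 'a' 0 → fail=5;  out {7}∪∅={7}
  n3('bcb'): parent n2 fail=20; on 'b' 20→0 → fail=1;  out ∅∪∅=∅
  n7('aba'): parent n6 fail=1; on 'a' 1 → fail=8;  out {1}∪{2}={1,2}
  n10('aca'): parent n9 fail=20; on 'a' 20 → fail=21;  out {3}∪{7}={3,7}
  n12('acc'): parent n9 fail=20; on 'c' 20→0 → fail=20;  out ∅∪∅=∅
  n16('baa'): parent n8 fail=5; on 'a' 5→0 → fail=5;  out ∅∪∅=∅
  n4('bcba'): parent n3 fail=1; on 'a' 1 → fail=8;  out {0}∪{2}={0,2}
  n11('bcbb'): parent n3 fail=1; on 'b' 1→0 → fail=1;  out {4}∪∅={4}
  n13('accb'): parent n12 fail=20; on 'b' 20→0 → fail=1;  out ∅∪∅=∅
  n17('baaa'): parent n16 fail=5; on 'a' 5→0 → fail=5;  out ∅∪∅=∅
  n14('accbb'): parent n13 fail=1; on 'b' 1→0 → fail=1;  out ∅∪∅=∅
  n18('baaaa'): parent n17 fail=5; on 'a' 5→0 → fail=5;  out ∅∪∅=∅
  n15('accbbc'): parent n14 fail=1; on 'c' 1 → fail=2;  out {5}∪∅={5}
  n19('baaaaa'): parent n18 fail=5; on 'a' 5→0 → fail=5;  out {6}∪∅={6}

Scan:
[0] read 'b'  n0⇒n1
[1] read 'a'  n1⇒n8  ** P2@[0:1]
[2] read 'a'  n8⇒n16
[3] read 'c'  n16⇒n9 (via fail)
[4] read 'a'  n9⇒n10  ** P3@[2:4],P7@[3:4]
[5] read 'b'  n10⇒n6 (via fail)
[6] read 'c'  n6⇒n2 (via fail)
[7] read 'b'  n2⇒n3
[8] read 'b'  n3⇒n11  ** P4@[5:8]
[9] read 'c'  n11⇒n2 (via fail)
[10] read 'c'  n2⇒n20 (via fail)
[11] read 'a'  n20⇒n21  ** P7@[10:11]
[12] read 'c'  n21⇒n9 (via fail)
[13] read 'a'  n9⇒n10  ** P3@[11:13],P7@[12:13]
[14] read 'b'  n10⇒n6 (via fail)
[15] read 'a'  n6⇒n7  ** P1@[13:15],P2@[14:15]
[16] read 'c'  n7⇒n9 (via fail)
[17] read 'a'  n9⇒n10  ** P3@[15:17],P7@[16:17]
[18] read 'c'  n10⇒n9 (via fail)
[19] read 'b'  n9⇒n1 (via fail)
[20] read 'c'  n1⇒n2
[21] read 'c'  n2⇒n20 (via fail)
[22] read 'a'  n20⇒n21  ** P7@[21:22]
[23] read 'a'  n21⇒n5 (via fail)
[24] read 'a'  n5⇒n5 (via fail)
[25] read 'c'  n5⇒n9
[26] read 'a'  n9⇒n10  ** P3@[24:26],P7@[25:26]
[27] read 'c'  n10⇒n9 (via fail)
[28] read 'a'  n9⇒n10  ** P3@[26:28],P7@[27:28]
[29] read 'b'  n10⇒n6 (via fail)
[30] read 'a'  n6⇒n7  ** P1@[28:30],P2@[29:30]
[31] read 'a'  n7⇒n16 (via fail)
[32] read 'c'  n16⇒n9 (via fail)
[33] read 'a'  n9⇒n10  ** P3@[31:33],P7@[32:33]
[34] read 'c'  n10⇒n9 (via fail)
[35] read 'b'  n9⇒n1 (via fail)
[36] read 'c'  n1⇒n2
[37] read 'a'  n2⇒n21 (via fail)  ** P7@[36:37]
[38] read 'b'  n21⇒n6 (via fail)
[39] read 'a'  n6⇒n7  ** P1@[37:39],P2@[38:39]
[40] read 'a'  n7⇒n16 (via fail)
[41] read 'a'  n16⇒n17
[42] read 'a'  n17⇒n18
[43] read 'a'  n18⇒n19  ** P6@[38:43]
[44] read 'b'  n19⇒n6 (via fail)
[45] read 'a'  n6⇒n7  ** P1@[43:45],P2@[44:45]
[46] read 'a'  n7⇒n16 (via fail)
[47] read 'a'  n16⇒n17
[48] read 'a'  n17⇒n18
[49] read 'a'  n18⇒n19  ** P6@[44:49]
[50] read 'a'  n19⇒n5 (via fail)
[51] read 'b'  n5⇒n6
[52] read 'a'  n6⇒n7  ** P1@[50:52],P2@[51:52]
[53] read 'b'  n7⇒n6 (via fail)

Result: [[1,2],[4,3],[4,7],[8,4],[11,7],[13,3],[13,7],[15,1],[15,2],[17,3],[17,7],[22,7],[26,3],[26,7],[28,3],[28,7],[30,1],[30,2],[33,3],[33,7],[37,7],[39,1],[39,2],[43,6],[45,1],[45,2],[49,6],[52,1],[52,2]]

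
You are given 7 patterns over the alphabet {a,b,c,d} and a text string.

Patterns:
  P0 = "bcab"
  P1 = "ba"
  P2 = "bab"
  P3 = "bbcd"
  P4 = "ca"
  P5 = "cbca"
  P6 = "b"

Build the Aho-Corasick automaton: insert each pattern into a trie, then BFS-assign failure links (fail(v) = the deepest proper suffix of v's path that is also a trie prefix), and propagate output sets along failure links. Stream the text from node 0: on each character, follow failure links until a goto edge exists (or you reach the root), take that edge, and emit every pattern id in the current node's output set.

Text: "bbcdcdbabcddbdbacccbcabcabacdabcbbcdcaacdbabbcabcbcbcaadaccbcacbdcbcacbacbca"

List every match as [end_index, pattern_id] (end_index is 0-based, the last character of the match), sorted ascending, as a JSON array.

Build:
Trie (insert patterns):
  n0 'ε': b→1 c→10
  n1 'b': a→5 b→7 c→2  [P6 ends]
  n2 'bc': a→3
  n3 'bca': b→4
  n4 'bcab': ·  [P0 ends]
  n5 'ba': b→6  [P1 ends]
  n6 'bab': ·  [P2 ends]
  n7 'bb': c→8
  n8 'bbc': d→9
  n9 'bbcd': ·  [P3 ends]
  n10 'c': a→11 b→12
  n11 'ca': ·  [P4 ends]
  n12 'cb': c→13
  n13 'cbc': a→14
  n14 'cbca': ·  [P5 ends]

Failure links (BFS by depth):
  n1('b'): parent n0 fail=0; on 'b' 0 → fail=0;  out {6}∪∅={6}
  n10('c'): parent n0 fail=0; on 'c' 0 → fail=0;  out ∅∪∅=∅
  n2('bc'): parent n1 fail=0; on 'c' 0 → fail=10;  out ∅∪∅=∅
  n5('ba'): parent n1 fail=0; on 'a' 0 → fail=0;  out {1}∪∅={1}
  n7('bb'): parent n1 fail=0; on 'b' 0 → fail=1;  out ∅∪{6}={6}
  n11('ca'): parent n10 fail=0; on 'a' 0 → fail=0;  out {4}∪∅={4}
  n12('cb'): parent n10 fail=0; on 'b' 0 → fail=1;  out ∅∪{6}={6}
  n3('bca'): parent n2 fail=10; on 'a' 10 → fail=11;  out ∅∪{4}={4}
  n6('bab'): parent n5 fail=0; on 'b' 0 → fail=1;  out {2}∪{6}={2,6}
  n8('bbc'): parent n7 fail=1; on 'c' 1 → fail=2;  out ∅∪∅=∅
  n13('cbc'): parent n12 fail=1; on 'c' 1 → fail=2;  out ∅∪∅=∅
  n4('bcab'): parent n3 fail=11; on 'b' 11→0 → fail=1;  out {0}∪{6}={0,6}
  n9('bbcd'): parent n8 fail=2; on 'd' 2→10→0 → fail=0;  out {3}∪∅={3}
  n14('cbca'): parent n13 fail=2; on 'a' 2 → fail=3;  out {5}∪{4}={4,5}

Run:
i=0 'b': node 0→1  ** P6@[0:0]
i=1 'b': node 1→7  ** P6@[1:1]
i=2 'c': node 7→8
i=3 'd': node 8→9  ** P3@[0:3]
i=4 'c': node 9→10 ·f
i=5 'd': node 10→0 ·f
i=6 'b': node 0→1  ** P6@[6:6]
i=7 'a': node 1→5  ** P1@[6:7]
i=8 'b': node 5→6  ** P2@[6:8],P6@[8:8]
i=9 'c': node 6→2 ·f
i=10 'd': node 2→0 ·f
i=11 'd': node 0→0
i=12 'b': node 0→1  ** P6@[12:12]
i=13 'd': node 1→0 ·f
i=14 'b': node 0→1  ** P6@[14:14]
i=15 'a': node 1→5  ** P1@[14:15]
i=16 'c': node 5→10 ·f
i=17 'c': node 10→10 ·f
i=18 'c': node 10→10 ·f
i=19 'b': node 10→12  ** P6@[19:19]
i=20 'c': node 12→13
i=21 'a': node 13→14  ** P4@[20:21],P5@[18:21]
i=22 'b': node 14→4 ·f  ** P0@[19:22],P6@[22:22]
i=23 'c': node 4→2 ·f
i=24 'a': node 2→3  ** P4@[23:24]
i=25 'b': node 3→4  ** P0@[22:25],P6@[25:25]
i=26 'a': node 4→5 ·f  ** P1@[25:26]
i=27 'c': node 5→10 ·f
i=28 'd': node 10→0 ·f
i=29 'a': node 0→0
i=30 'b': node 0→1  ** P6@[30:30]
i=31 'c': node 1→2
i=32 'b': node 2→12 ·f  ** P6@[32:32]
i=33 'b': node 12→7 ·f  ** P6@[33:33]
i=34 'c': node 7→8
i=35 'd': node 8→9  ** P3@[32:35]
i=36 'c': node 9→10 ·f
i=37 'a': node 10→11  ** P4@[36:37]
i=38 'a': node 11→0 ·f
i=39 'c': node 0→10
i=40 'd': node 10→0 ·f
i=41 'b': node 0→1  ** P6@[41:41]
i=42 'a': node 1→5  ** P1@[41:42]
i=43 'b': node 5→6  ** P2@[41:43],P6@[43:43]
i=44 'b': node 6→7 ·f  ** P6@[44:44]
i=45 'c': node 7→8
i=46 'a': node 8→3 ·f  ** P4@[45:46]
i=47 'b': node 3→4  ** P0@[44:47],P6@[47:47]
i=48 'c': node 4→2 ·f
i=49 'b': node 2→12 ·f  ** P6@[49:49]
i=50 'c': node 12→13
i=51 'b': node 13→12 ·f  ** P6@[51:51]
i=52 'c': node 12→13
i=53 'a': node 13→14  ** P4@[52:53],P5@[50:53]
i=54 'a': node 14→0 ·f
i=55 'd': node 0→0
i=56 'a': node 0→0
i=57 'c': node 0→10
i=58 'c': node 10→10 ·f
i=59 'b': node 10→12  ** P6@[59:59]
i=60 'c': node 12→13
i=61 'a': node 13→14  ** P4@[60:61],P5@[58:61]
i=62 'c': node 14→10 ·f
i=63 'b': node 10→12  ** P6@[63:63]
i=64 'd': node 12→0 ·f
i=65 'c': node 0→10
i=66 'b': node 10→12  ** P6@[66:66]
i=67 'c': node 12→13
i=68 'a': node 13→14  ** P4@[67:68],P5@[65:68]
i=69 'c': node 14→10 ·f
i=70 'b': node 10→12  ** P6@[70:70]
i=71 'a': node 12→5 ·f  ** P1@[70:71]
i=72 'c': node 5→10 ·f
i=73 'b': node 10→12  ** P6@[73:73]
i=74 'c': node 12→13
i=75 'a': node 13→14  ** P4@[74:75],P5@[72:75]

Matches: [[0,6],[1,6],[3,3],[6,6],[7,1],[8,2],[8,6],[12,6],[14,6],[15,1],[19,6],[21,4],[21,5],[22,0],[22,6],[24,4],[25,0],[25,6],[26,1],[30,6],[32,6],[33,6],[35,3],[37,4],[41,6],[42,1],[43,2],[43,6],[44,6],[46,4],[47,0],[47,6],[49,6],[51,6],[53,4],[53,5],[59,6],[61,4],[61,5],[63,6],[66,6],[68,4],[68,5],[70,6],[71,1],[73,6],[75,4],[75,5]]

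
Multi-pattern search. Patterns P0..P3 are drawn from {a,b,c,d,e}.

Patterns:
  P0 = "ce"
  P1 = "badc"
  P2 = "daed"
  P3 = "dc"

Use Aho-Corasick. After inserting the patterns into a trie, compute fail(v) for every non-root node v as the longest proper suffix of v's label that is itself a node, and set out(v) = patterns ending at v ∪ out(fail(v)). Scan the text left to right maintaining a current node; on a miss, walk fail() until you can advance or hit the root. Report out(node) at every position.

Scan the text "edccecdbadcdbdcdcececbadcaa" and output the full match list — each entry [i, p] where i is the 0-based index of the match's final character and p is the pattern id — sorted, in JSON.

Build automaton:
Trie nodes:
  n0 'ε': b→3 c→1 d→7
  n1 'c': e→2
  n2 'ce': ·  ←P0
  n3 'b': a→4
  n4 'ba': d→5
  n5 'bad': c→6
  n6 'badc': ·  ←P1
  n7 'd': a→8 c→11
  n8 'da': e→9
  n9 'dae': d→10
  n10 'daed': ·  ←P2
  n11 'dc': ·  ←P3

Failure links (BFS by depth):
  n1('c'): parent n0 fail=0; on 'c' 0 → fail=0;  out ∅∪∅=∅
  n3('b'): parent n0 fail=0; on 'b' 0 → fail=0;  out ∅∪∅=∅
  n7('d'): parent n0 fail=0; on 'd' 0 → fail=0;  out ∅∪∅=∅
  n2('ce'): parent n1 fail=0; on 'e' 0 → fail=0;  out {0}∪∅={0}
  n4('ba'): parent n3 fail=0; on 'a' 0 → fail=0;  out ∅∪∅=∅
  n8('da'): parent n7 fail=0; on 'a' 0 → fail=0;  out ∅∪∅=∅
  n11('dc'): parent n7 fail=0; on 'c' 0 → fail=1;  out {3}∪∅={3}
  n5('bad'): parent n4 fail=0; on 'd' 0 → fail=7;  out ∅∪∅=∅
  n9('dae'): parent n8 fail=0; on 'e' 0 → fail=0;  out ∅∪∅=∅
  n6('badc'): parent n5 fail=7; on 'c' 7 → fail=11;  out {1}∪{3}={1,3}
  n10('daed'): parent n9 fail=0; on 'd' 0 → fail=7;  out {2}∪∅={2}

Scan:
pos 0 'e': at 0
pos 1 'd': at 7
pos 2 'c': at 11  → match P3@[1:2]
pos 3 'c': at 1 (via fail)
pos 4 'e': at 2  → match P0@[3:4]
pos 5 'c': at 1 (via fail)
pos 6 'd': at 7 (via fail)
pos 7 'b': at 3 (via fail)
pos 8 'a': at 4
pos 9 'd': at 5
pos 10 'c': at 6  → match P1@[7:10],P3@[9:10]
pos 11 'd': at 7 (via fail)
pos 12 'b': at 3 (via fail)
pos 13 'd': at 7 (via fail)
pos 14 'c': at 11  → match P3@[13:14]
pos 15 'd': at 7 (via fail)
pos 16 'c': at 11  → match P3@[15:16]
pos 17 'e': at 2 (via fail)  → match P0@[16:17]
pos 18 'c': at 1 (via fail)
pos 19 'e': at 2  → match P0@[18:19]
pos 20 'c': at 1 (via fail)
pos 21 'b': at 3 (via fail)
pos 22 'a': at 4
pos 23 'd': at 5
pos 24 'c': at 6  → match P1@[21:24],P3@[23:24]
pos 25 'a': at 0 (via fail)
pos 26 'a': at 0

Matches: [[2,3],[4,0],[10,1],[10,3],[14,3],[16,3],[17,0],[19,0],[24,1],[24,3]]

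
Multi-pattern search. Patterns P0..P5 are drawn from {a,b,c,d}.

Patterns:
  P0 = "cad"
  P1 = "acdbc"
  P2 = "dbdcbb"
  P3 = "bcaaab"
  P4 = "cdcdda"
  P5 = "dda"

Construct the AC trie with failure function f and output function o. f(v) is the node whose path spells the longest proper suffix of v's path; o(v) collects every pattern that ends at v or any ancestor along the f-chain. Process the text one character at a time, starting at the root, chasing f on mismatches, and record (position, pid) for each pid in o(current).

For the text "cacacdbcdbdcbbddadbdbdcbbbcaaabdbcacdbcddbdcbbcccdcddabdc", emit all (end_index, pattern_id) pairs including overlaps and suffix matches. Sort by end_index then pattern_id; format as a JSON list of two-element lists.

Construct AC machine:
Trie nodes:
  0='ε' goto a→4 b→15 c→1 d→9
  1='c' goto a→2 d→21
  2='ca' goto d→3
  3='cad' goto ·  ←P0
  4='a' goto c→5
  5='ac' goto d→6
  6='acd' goto b→7
  7='acdb' goto c→8
  8='acdbc' goto ·  ←P1
  9='d' goto b→10 d→26
  10='db' goto d→11
  11='dbd' goto c→12
  12='dbdc' goto b→13
  13='dbdcb' goto b→14
  14='dbdcbb' goto ·  ←P2
  15='b' goto c→16
  16='bc' goto a→17
  17='bca' goto a→18
  18='bcaa' goto a→19
  19='bcaaa' goto b→20
  20='bcaaab' goto ·  ←P3
  21='cd' goto c→22
  22='cdc' goto d→23
  23='cdcd' goto d→24
  24='cdcdd' goto a→25
  25='cdcdda' goto ·  ←P4
  26='dd' goto a→27
  27='dda' goto ·  ←P5

Failure links (BFS by depth):
  n1('c'): parent n0 fail=0; on 'c' 0 → fail=0;  out ∅∪∅=∅
  n4('a'): parent n0 fail=0; on 'a' 0 → fail=0;  out ∅∪∅=∅
  n9('d'): parent n0 fail=0; on 'd' 0 → fail=0;  out ∅∪∅=∅
  n15('b'): parent n0 fail=0; on 'b' 0 → fail=0;  out ∅∪∅=∅
  n2('ca'): parent n1 fail=0; on 'a' 0 → fail=4;  out ∅∪∅=∅
  n5('ac'): parent n4 fail=0; on 'c' 0 → fail=1;  out ∅∪∅=∅
  n10('db'): parent n9 fail=0; on 'b' 0 → fail=15;  out ∅∪∅=∅
  n16('bc'): parent n15 fail=0; on 'c' 0 → fail=1;  out ∅∪∅=∅
  n21('cd'): parent n1 fail=0; on 'd' 0 → fail=9;  out ∅∪∅=∅
  n26('dd'): parent n9 fail=0; on 'd' 0 → fail=9;  out ∅∪∅=∅
  n3('cad'): parent n2 fail=4; on 'd' 4→0 → fail=9;  out {0}∪∅={0}
  n6('acd'): parent n5 fail=1; on 'd' 1 → fail=21;  out ∅∪∅=∅
  n11('dbd'): parent n10 fail=15; on 'd' 15→0 → fail=9;  out ∅∪∅=∅
  n17('bca'): parent n16 fail=1; on 'a' 1 → fail=2;  out ∅∪∅=∅
  n22('cdc'): parent n21 fail=9; on 'c' 9→0 → fail=1;  out ∅∪∅=∅
  n27('dda'): parent n26 fail=9; on 'a' 9→0 → fail=4;  out {5}∪∅={5}
  n7('acdb'): parent n6 fail=21; on 'b' 21→9 → fail=10;  out ∅∪∅=∅
  n12('dbdc'): parent n11 fail=9; on 'c' 9→0 → fail=1;  out ∅∪∅=∅
  n18('bcaa'): parent n17 fail=2; on 'a' 2→4→0 → fail=4;  out ∅∪∅=∅
  n23('cdcd'): parent n22 fail=1; on 'd' 1 → fail=21;  out ∅∪∅=∅
  n8('acdbc'): parent n7 fail=10; on 'c' 10→15 → fail=16;  out {1}∪∅={1}
  n13('dbdcb'): parent n12 fail=1; on 'b' 1→0 → fail=15;  out ∅∪∅=∅
  n19('bcaaa'): parent n18 fail=4; on 'a' 4→0 → fail=4;  out ∅∪∅=∅
  n24('cdcdd'): parent n23 fail=21; on 'd' 21→9 → fail=26;  out ∅∪∅=∅
  n14('dbdcbb'): parent n13 fail=15; on 'b' 15→0 → fail=15;  out {2}∪∅={2}
  n20('bcaaab'): parent n19 fail=4; on 'b' 4→0 → fail=15;  out {3}∪∅={3}
  n25('cdcdda'): parent n24 fail=26; on 'a' 26 → fail=27;  out {4}∪{5}={4,5}

Run:
pos 0 'c': at 1
pos 1 'a': at 2
pos 2 'c': at 5 (via fail)
pos 3 'a': at 2 (via fail)
pos 4 'c': at 5 (via fail)
pos 5 'd': at 6
pos 6 'b': at 7
pos 7 'c': at 8  emit P1@[3:7]
pos 8 'd': at 21 (via fail)
pos 9 'b': at 10 (via fail)
pos 10 'd': at 11
pos 11 'c': at 12
pos 12 'b': at 13
pos 13 'b': at 14  emit P2@[8:13]
pos 14 'd': at 9 (via fail)
pos 15 'd': at 26
pos 16 'a': at 27  emit P5@[14:16]
pos 17 'd': at 9 (via fail)
pos 18 'b': at 10
pos 19 'd': at 11
pos 20 'b': at 10 (via fail)
pos 21 'd': at 11
pos 22 'c': at 12
pos 23 'b': at 13
pos 24 'b': at 14  emit P2@[19:24]
pos 25 'b': at 15 (via fail)
pos 26 'c': at 16
pos 27 'a': at 17
pos 28 'a': at 18
pos 29 'a': at 19
pos 30 'b': at 20  emit P3@[25:30]
pos 31 'd': at 9 (via fail)
pos 32 'b': at 10
pos 33 'c': at 16 (via fail)
pos 34 'a': at 17
pos 35 'c': at 5 (via fail)
pos 36 'd': at 6
pos 37 'b': at 7
pos 38 'c': at 8  emit P1@[34:38]
pos 39 'd': at 21 (via fail)
pos 40 'd': at 26 (via fail)
pos 41 'b': at 10 (via fail)
pos 42 'd': at 11
pos 43 'c': at 12
pos 44 'b': at 13
pos 45 'b': at 14  emit P2@[40:45]
pos 46 'c': at 16 (via fail)
pos 47 'c': at 1 (via fail)
pos 48 'c': at 1 (via fail)
pos 49 'd': at 21
pos 50 'c': at 22
pos 51 'd': at 23
pos 52 'd': at 24
pos 53 'a': at 25  emit P4@[48:53],P5@[51:53]
pos 54 'b': at 15 (via fail)
pos 55 'd': at 9 (via fail)
pos 56 'c': at 1 (via fail)

Result: [[7,1],[13,2],[16,5],[24,2],[30,3],[38,1],[45,2],[53,4],[53,5]]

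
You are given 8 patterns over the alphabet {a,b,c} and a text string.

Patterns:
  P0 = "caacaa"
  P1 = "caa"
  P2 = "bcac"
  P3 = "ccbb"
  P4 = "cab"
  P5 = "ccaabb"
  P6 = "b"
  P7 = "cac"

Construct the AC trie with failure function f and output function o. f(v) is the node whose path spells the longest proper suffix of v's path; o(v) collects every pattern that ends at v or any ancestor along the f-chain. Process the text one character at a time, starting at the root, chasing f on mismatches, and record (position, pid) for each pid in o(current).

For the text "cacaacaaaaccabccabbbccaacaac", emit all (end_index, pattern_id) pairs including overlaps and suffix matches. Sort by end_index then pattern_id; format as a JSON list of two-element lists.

Build automaton:
Trie nodes:
  n0 'ε': b→7 c→1
  n1 'c': a→2 c→11
  n2 'ca': a→3 b→14 c→19
  n3 'caa': c→4  [P1 ends]
  n4 'caac': a→5
  n5 'caaca': a→6
  n6 'caacaa': ·  [P0 ends]
  n7 'b': c→8  [P6 ends]
  n8 'bc': a→9
  n9 'bca': c→10
  n10 'bcac': ·  [P2 ends]
  n11 'cc': a→15 b→12
  n12 'ccb': b→13
  n13 'ccbb': ·  [P3 ends]
  n14 'cab': ·  [P4 ends]
  n15 'cca': a→16
  n16 'ccaa': b→17
  n17 'ccaab': b→18
  n18 'ccaabb': ·  [P5 ends]
  n19 'cac': ·  [P7 ends]

BFS fail/out derivation:
  n1('c'): parent n0 fail=0; on 'c' 0 → fail=0;  out ∅∪∅=∅
  n7('b'): parent n0 fail=0; on 'b' 0 → fail=0;  out {6}∪∅={6}
  n2('ca'): parent n1 fail=0; on 'a' 0 → fail=0;  out ∅∪∅=∅
  n8('bc'): parent n7 fail=0; on 'c' 0 → fail=1;  out ∅∪∅=∅
  n11('cc'): parent n1 fail=0; on 'c' 0 → fail=1;  out ∅∪∅=∅
  n3('caa'): parent n2 fail=0; on 'a' 0 → fail=0;  out {1}∪∅={1}
  n9('bca'): parent n8 fail=1; on 'a' 1 → fail=2;  out ∅∪∅=∅
  n12('ccb'): parent n11 fail=1; on 'b' 1→0 → fail=7;  out ∅∪{6}={6}
  n14('cab'): parent n2 fail=0; on 'b' 0 → fail=7;  out {4}∪{6}={4,6}
  n15('cca'): parent n11 fail=1; on 'a' 1 → fail=2;  out ∅∪∅=∅
  n19('cac'): parent n2 fail=0; on 'c' 0 → fail=1;  out {7}∪∅={7}
  n4('caac'): parent n3 fail=0; on 'c' 0 → fail=1;  out ∅∪∅=∅
  n10('bcac'): parent n9 fail=2; on 'c' 2 → fail=19;  out {2}∪{7}={2,7}
  n13('ccbb'): parent n12 fail=7; on 'b' 7→0 → fail=7;  out {3}∪{6}={3,6}
  n16('ccaa'): parent n15 fail=2; on 'a' 2 → fail=3;  out ∅∪{1}={1}
  n5('caaca'): parent n4 fail=1; on 'a' 1 → fail=2;  out ∅∪∅=∅
  n17('ccaab'): parent n16 fail=3; on 'b' 3→0 → fail=7;  out ∅∪{6}={6}
  n6('caacaa'): parent n5 fail=2; on 'a' 2 → fail=3;  out {0}∪{1}={0,1}
  n18('ccaabb'): parent n17 fail=7; on 'b' 7→0 → fail=7;  out {5}∪{6}={5,6}

Scan:
pos 0 'c': at 1
pos 1 'a': at 2
pos 2 'c': at 19  ** P7@[0:2]
pos 3 'a': at 2 ·f
pos 4 'a': at 3  ** P1@[2:4]
pos 5 'c': at 4
pos 6 'a': at 5
pos 7 'a': at 6  ** P0@[2:7],P1@[5:7]
pos 8 'a': at 0 ·f
pos 9 'a': at 0
pos 10 'c': at 1
pos 11 'c': at 11
pos 12 'a': at 15
pos 13 'b': at 14 ·f  ** P4@[11:13],P6@[13:13]
pos 14 'c': at 8 ·f
pos 15 'c': at 11 ·f
pos 16 'a': at 15
pos 17 'b': at 14 ·f  ** P4@[15:17],P6@[17:17]
pos 18 'b': at 7 ·f  ** P6@[18:18]
pos 19 'b': at 7 ·f  ** P6@[19:19]
pos 20 'c': at 8
pos 21 'c': at 11 ·f
pos 22 'a': at 15
pos 23 'a': at 16  ** P1@[21:23]
pos 24 'c': at 4 ·f
pos 25 'a': at 5
pos 26 'a': at 6  ** P0@[21:26],P1@[24:26]
pos 27 'c': at 4 ·f

Matches: [[2,7],[4,1],[7,0],[7,1],[13,4],[13,6],[17,4],[17,6],[18,6],[19,6],[23,1],[26,0],[26,1]]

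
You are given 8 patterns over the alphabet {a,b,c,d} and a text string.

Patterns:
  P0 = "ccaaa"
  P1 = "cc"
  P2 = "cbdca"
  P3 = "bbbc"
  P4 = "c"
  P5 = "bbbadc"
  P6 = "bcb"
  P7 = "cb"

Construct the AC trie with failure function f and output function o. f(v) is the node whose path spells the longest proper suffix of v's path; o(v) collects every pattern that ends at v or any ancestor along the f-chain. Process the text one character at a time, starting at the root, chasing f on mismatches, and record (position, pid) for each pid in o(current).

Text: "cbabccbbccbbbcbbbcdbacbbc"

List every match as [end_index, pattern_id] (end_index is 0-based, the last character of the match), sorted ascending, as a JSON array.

Build:
Trie (insert patterns):
  0='ε' goto b→10 c→1
  1='c' goto b→6 c→2  ←P4
  2='cc' goto a→3  ←P1
  3='cca' goto a→4
  4='ccaa' goto a→5
  5='ccaaa' goto ·  ←P0
  6='cb' goto d→7  ←P7
  7='cbd' goto c→8
  8='cbdc' goto a→9
  9='cbdca' goto ·  ←P2
  10='b' goto b→11 c→17
  11='bb' goto b→12
  12='bbb' goto a→14 c→13
  13='bbbc' goto ·  ←P3
  14='bbba' goto d→15
  15='bbbad' goto c→16
  16='bbbadc' goto ·  ←P5
  17='bc' goto b→18
  18='bcb' goto ·  ←P6

BFS fail/out derivation:
  fail(1) 'c': from fail(0)=0 chase 'c': 0 ⇒ 0;  out={4}∪out(0)={4}
  fail(10) 'b': from fail(0)=0 chase 'b': 0 ⇒ 0;  out=∅∪out(0)=∅
  fail(2) 'cc': from fail(1)=0 chase 'c': 0 ⇒ 1;  out={1}∪out(1)={1,4}
  fail(6) 'cb': from fail(1)=0 chase 'b': 0 ⇒ 10;  out={7}∪out(10)={7}
  fail(11) 'bb': from fail(10)=0 chase 'b': 0 ⇒ 10;  out=∅∪out(10)=∅
  fail(17) 'bc': from fail(10)=0 chase 'c': 0 ⇒ 1;  out=∅∪out(1)={4}
  fail(3) 'cca': from fail(2)=1 chase 'a': 1→0 ⇒ 0;  out=∅∪out(0)=∅
  fail(7) 'cbd': from fail(6)=10 chase 'd': 10→0 ⇒ 0;  out=∅∪out(0)=∅
  fail(12) 'bbb': from fail(11)=10 chase 'b': 10 ⇒ 11;  out=∅∪out(11)=∅
  fail(18) 'bcb': from fail(17)=1 chase 'b': 1 ⇒ 6;  out={6}∪out(6)={6,7}
  fail(4) 'ccaa': from fail(3)=0 chase 'a': 0 ⇒ 0;  out=∅∪out(0)=∅
  fail(8) 'cbdc': from fail(7)=0 chase 'c': 0 ⇒ 1;  out=∅∪out(1)={4}
  fail(13) 'bbbc': from fail(12)=11 chase 'c': 11→10 ⇒ 17;  out={3}∪out(17)={3,4}
  fail(14) 'bbba': from fail(12)=11 chase 'a': 11→10→0 ⇒ 0;  out=∅∪out(0)=∅
  fail(5) 'ccaaa': from fail(4)=0 chase 'a': 0 ⇒ 0;  out={0}∪out(0)={0}
  fail(9) 'cbdca': from fail(8)=1 chase 'a': 1→0 ⇒ 0;  out={2}∪out(0)={2}
  fail(15) 'bbbad': from fail(14)=0 chase 'd': 0 ⇒ 0;  out=∅∪out(0)=∅
  fail(16) 'bbbadc': from fail(15)=0 chase 'c': 0 ⇒ 1;  out={5}∪out(1)={4,5}

Run:
[0] read 'c'  n0⇒n1  emit P4@[0:0]
[1] read 'b'  n1⇒n6  emit P7@[0:1]
[2] read 'a'  n6⇒n0 (via fail)
[3] read 'b'  n0⇒n10
[4] read 'c'  n10⇒n17  emit P4@[4:4]
[5] read 'c'  n17⇒n2 (via fail)  emit P1@[4:5],P4@[5:5]
[6] read 'b'  n2⇒n6 (via fail)  emit P7@[5:6]
[7] read 'b'  n6⇒n11 (via fail)
[8] read 'c'  n11⇒n17 (via fail)  emit P4@[8:8]
[9] read 'c'  n17⇒n2 (via fail)  emit P1@[8:9],P4@[9:9]
[10] read 'b'  n2⇒n6 (via fail)  emit P7@[9:10]
[11] read 'b'  n6⇒n11 (via fail)
[12] read 'b'  n11⇒n12
[13] read 'c'  n12⇒n13  emit P3@[10:13],P4@[13:13]
[14] read 'b'  n13⇒n18 (via fail)  emit P6@[12:14],P7@[13:14]
[15] read 'b'  n18⇒n11 (via fail)
[16] read 'b'  n11⇒n12
[17] read 'c'  n12⇒n13  emit P3@[14:17],P4@[17:17]
[18] read 'd'  n13⇒n0 (via fail)
[19] read 'b'  n0⇒n10
[20] read 'a'  n10⇒n0 (via fail)
[21] read 'c'  n0⇒n1  emit P4@[21:21]
[22] read 'b'  n1⇒n6  emit P7@[21:22]
[23] read 'b'  n6⇒n11 (via fail)
[24] read 'c'  n11⇒n17 (via fail)  emit P4@[24:24]

Result: [[0,4],[1,7],[4,4],[5,1],[5,4],[6,7],[8,4],[9,1],[9,4],[10,7],[13,3],[13,4],[14,6],[14,7],[17,3],[17,4],[21,4],[22,7],[24,4]]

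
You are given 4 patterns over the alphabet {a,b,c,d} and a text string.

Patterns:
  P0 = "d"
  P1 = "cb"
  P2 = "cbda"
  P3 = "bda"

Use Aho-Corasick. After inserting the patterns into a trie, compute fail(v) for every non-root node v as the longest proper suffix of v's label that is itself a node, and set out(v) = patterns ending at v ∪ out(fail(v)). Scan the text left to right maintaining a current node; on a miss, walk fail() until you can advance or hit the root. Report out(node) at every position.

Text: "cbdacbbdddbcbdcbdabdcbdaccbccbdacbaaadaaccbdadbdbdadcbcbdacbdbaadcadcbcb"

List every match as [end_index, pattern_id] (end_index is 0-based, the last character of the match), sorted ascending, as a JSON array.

Construct AC machine:
Trie nodes:
  0='ε' goto b→6 c→2 d→1
  1='d' goto ·  [P0 ends]
  2='c' goto b→3
  3='cb' goto d→4  [P1 ends]
  4='cbd' goto a→5
  5='cbda' goto ·  [P2 ends]
  6='b' goto d→7
  7='bd' goto a→8
  8='bda' goto ·  [P3 ends]

Failure links (BFS by depth):
  n1('d'): parent n0 fail=0; on 'd' 0 → fail=0;  out {0}∪∅={0}
  n2('c'): parent n0 fail=0; on 'c' 0 → fail=0;  out ∅∪∅=∅
  n6('b'): parent n0 fail=0; on 'b' 0 → fail=0;  out ∅∪∅=∅
  n3('cb'): parent n2 fail=0; on 'b' 0 → fail=6;  out {1}∪∅={1}
  n7('bd'): parent n6 fail=0; on 'd' 0 → fail=1;  out ∅∪{0}={0}
  n4('cbd'): parent n3 fail=6; on 'd' 6 → fail=7;  out ∅∪{0}={0}
  n8('bda'): parent n7 fail=1; on 'a' 1→0 → fail=0;  out {3}∪∅={3}
  n5('cbda'): parent n4 fail=7; on 'a' 7 → fail=8;  out {2}∪{3}={2,3}

Scan:
[0] read 'c'  n0⇒n2
[1] read 'b'  n2⇒n3  → match P1@[0:1]
[2] read 'd'  n3⇒n4  → match P0@[2:2]
[3] read 'a'  n4⇒n5  → match P2@[0:3],P3@[1:3]
[4] read 'c'  n5⇒n2 (fail-walked)
[5] read 'b'  n2⇒n3  → match P1@[4:5]
[6] read 'b'  n3⇒n6 (fail-walked)
[7] read 'd'  n6⇒n7  → match P0@[7:7]
[8] read 'd'  n7⇒n1 (fail-walked)  → match P0@[8:8]
[9] read 'd'  n1⇒n1 (fail-walked)  → match P0@[9:9]
[10] read 'b'  n1⇒n6 (fail-walked)
[11] read 'c'  n6⇒n2 (fail-walked)
[12] read 'b'  n2⇒n3  → match P1@[11:12]
[13] read 'd'  n3⇒n4  → match P0@[13:13]
[14] read 'c'  n4⇒n2 (fail-walked)
[15] read 'b'  n2⇒n3  → match P1@[14:15]
[16] read 'd'  n3⇒n4  → match P0@[16:16]
[17] read 'a'  n4⇒n5  → match P2@[14:17],P3@[15:17]
[18] read 'b'  n5⇒n6 (fail-walked)
[19] read 'd'  n6⇒n7  → match P0@[19:19]
[20] read 'c'  n7⇒n2 (fail-walked)
[21] read 'b'  n2⇒n3  → match P1@[20:21]
[22] read 'd'  n3⇒n4  → match P0@[22:22]
[23] read 'a'  n4⇒n5  → match P2@[20:23],P3@[21:23]
[24] read 'c'  n5⇒n2 (fail-walked)
[25] read 'c'  n2⇒n2 (fail-walked)
[26] read 'b'  n2⇒n3  → match P1@[25:26]
[27] read 'c'  n3⇒n2 (fail-walked)
[28] read 'c'  n2⇒n2 (fail-walked)
[29] read 'b'  n2⇒n3  → match P1@[28:29]
[30] read 'd'  n3⇒n4  → match P0@[30:30]
[31] read 'a'  n4⇒n5  → match P2@[28:31],P3@[29:31]
[32] read 'c'  n5⇒n2 (fail-walked)
[33] read 'b'  n2⇒n3  → match P1@[32:33]
[34] read 'a'  n3⇒n0 (fail-walked)
[35] read 'a'  n0⇒n0
[36] read 'a'  n0⇒n0
[37] read 'd'  n0⇒n1  → match P0@[37:37]
[38] read 'a'  n1⇒n0 (fail-walked)
[39] read 'a'  n0⇒n0
[40] read 'c'  n0⇒n2
[41] read 'c'  n2⇒n2 (fail-walked)
[42] read 'b'  n2⇒n3  → match P1@[41:42]
[43] read 'd'  n3⇒n4  → match P0@[43:43]
[44] read 'a'  n4⇒n5  → match P2@[41:44],P3@[42:44]
[45] read 'd'  n5⇒n1 (fail-walked)  → match P0@[45:45]
[46] read 'b'  n1⇒n6 (fail-walked)
[47] read 'd'  n6⇒n7  → match P0@[47:47]
[48] read 'b'  n7⇒n6 (fail-walked)
[49] read 'd'  n6⇒n7  → match P0@[49:49]
[50] read 'a'  n7⇒n8  → match P3@[48:50]
[51] read 'd'  n8⇒n1 (fail-walked)  → match P0@[51:51]
[52] read 'c'  n1⇒n2 (fail-walked)
[53] read 'b'  n2⇒n3  → match P1@[52:53]
[54] read 'c'  n3⇒n2 (fail-walked)
[55] read 'b'  n2⇒n3  → match P1@[54:55]
[56] read 'd'  n3⇒n4  → match P0@[56:56]
[57] read 'a'  n4⇒n5  → match P2@[54:57],P3@[55:57]
[58] read 'c'  n5⇒n2 (fail-walked)
[59] read 'b'  n2⇒n3  → match P1@[58:59]
[60] read 'd'  n3⇒n4  → match P0@[60:60]
[61] read 'b'  n4⇒n6 (fail-walked)
[62] read 'a'  n6⇒n0 (fail-walked)
[63] read 'a'  n0⇒n0
[64] read 'd'  n0⇒n1  → match P0@[64:64]
[65] read 'c'  n1⇒n2 (fail-walked)
[66] read 'a'  n2⇒n0 (fail-walked)
[67] read 'd'  n0⇒n1  → match P0@[67:67]
[68] read 'c'  n1⇒n2 (fail-walked)
[69] read 'b'  n2⇒n3  → match P1@[68:69]
[70] read 'c'  n3⇒n2 (fail-walked)
[71] read 'b'  n2⇒n3  → match P1@[70:71]

Matches: [[1,1],[2,0],[3,2],[3,3],[5,1],[7,0],[8,0],[9,0],[12,1],[13,0],[15,1],[16,0],[17,2],[17,3],[19,0],[21,1],[22,0],[23,2],[23,3],[26,1],[29,1],[30,0],[31,2],[31,3],[33,1],[37,0],[42,1],[43,0],[44,2],[44,3],[45,0],[47,0],[49,0],[50,3],[51,0],[53,1],[55,1],[56,0],[57,2],[57,3],[59,1],[60,0],[64,0],[67,0],[69,1],[71,1]]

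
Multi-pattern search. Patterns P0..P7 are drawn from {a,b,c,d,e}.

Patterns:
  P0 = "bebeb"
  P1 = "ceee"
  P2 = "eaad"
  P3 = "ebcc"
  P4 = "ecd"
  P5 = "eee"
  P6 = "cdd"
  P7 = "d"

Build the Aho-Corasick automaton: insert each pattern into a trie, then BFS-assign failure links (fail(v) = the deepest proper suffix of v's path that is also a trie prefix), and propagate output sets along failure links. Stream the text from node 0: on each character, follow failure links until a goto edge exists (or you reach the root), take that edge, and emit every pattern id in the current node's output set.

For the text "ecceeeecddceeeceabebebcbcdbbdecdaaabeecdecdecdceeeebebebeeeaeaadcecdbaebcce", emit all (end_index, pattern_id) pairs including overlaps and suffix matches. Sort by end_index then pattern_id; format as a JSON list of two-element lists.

Build automaton:
Trie nodes:
  0='ε' goto b→1 c→6 d→23 e→10
  1='b' goto e→2
  2='be' goto b→3
  3='beb' goto e→4
  4='bebe' goto b→5
  5='bebeb' goto ·  ←P0
  6='c' goto d→21 e→7
  7='ce' goto e→8
  8='cee' goto e→9
  9='ceee' goto ·  ←P1
  10='e' goto a→11 b→14 c→17 e→19
  11='ea' goto a→12
  12='eaa' goto d→13
  13='eaad' goto ·  ←P2
  14='eb' goto c→15
  15='ebc' goto c→16
  16='ebcc' goto ·  ←P3
  17='ec' goto d→18
  18='ecd' goto ·  ←P4
  19='ee' goto e→20
  20='eee' goto ·  ←P5
  21='cd' goto d→22
  22='cdd' goto ·  ←P6
  23='d' goto ·  ←P7

Failure links (BFS by depth):
  n1('b'): parent n0 fail=0; on 'b' 0 → fail=0;  out ∅∪∅=∅
  n6('c'): parent n0 fail=0; on 'c' 0 → fail=0;  out ∅∪∅=∅
  n10('e'): parent n0 fail=0; on 'e' 0 → fail=0;  out ∅∪∅=∅
  n23('d'): parent n0 fail=0; on 'd' 0 → fail=0;  out {7}∪∅={7}
  n2('be'): parent n1 fail=0; on 'e' 0 → fail=10;  out ∅∪∅=∅
  n7('ce'): parent n6 fail=0; on 'e' 0 → fail=10;  out ∅∪∅=∅
  n11('ea'): parent n10 fail=0; on 'a' 0 → fail=0;  out ∅∪∅=∅
  n14('eb'): parent n10 fail=0; on 'b' 0 → fail=1;  out ∅∪∅=∅
  n17('ec'): parent n10 fail=0; on 'c' 0 → fail=6;  out ∅∪∅=∅
  n19('ee'): parent n10 fail=0; on 'e' 0 → fail=10;  out ∅∪∅=∅
  n21('cd'): parent n6 fail=0; on 'd' 0 → fail=23;  out ∅∪{7}={7}
  n3('beb'): parent n2 fail=10; on 'b' 10 → fail=14;  out ∅∪∅=∅
  n8('cee'): parent n7 fail=10; on 'e' 10 → fail=19;  out ∅∪∅=∅
  n12('eaa'): parent n11 fail=0; on 'a' 0 → fail=0;  out ∅∪∅=∅
  n15('ebc'): parent n14 fail=1; on 'c' 1→0 → fail=6;  out ∅∪∅=∅
  n18('ecd'): parent n17 fail=6; on 'd' 6 → fail=21;  out {4}∪{7}={4,7}
  n20('eee'): parent n19 fail=10; on 'e' 10 → fail=19;  out {5}∪∅={5}
  n22('cdd'): parent n21 fail=23; on 'd' 23→0 → fail=23;  out {6}∪{7}={6,7}
  n4('bebe'): parent n3 fail=14; on 'e' 14→1 → fail=2;  out ∅∪∅=∅
  n9('ceee'): parent n8 fail=19; on 'e' 19 → fail=20;  out {1}∪{5}={1,5}
  n13('eaad'): parent n12 fail=0; on 'd' 0 → fail=23;  out {2}∪{7}={2,7}
  n16('ebcc'): parent n15 fail=6; on 'c' 6→0 → fail=6;  out {3}∪∅={3}
  n5('bebeb'): parent n4 fail=2; on 'b' 2 → fail=3;  out {0}∪∅={0}

Scan:
pos 0 'e': at 10
pos 1 'c': at 17
pos 2 'c': at 6 ·f
pos 3 'e': at 7
pos 4 'e': at 8
pos 5 'e': at 9  → match P1@[2:5],P5@[3:5]
pos 6 'e': at 20 ·f  → match P5@[4:6]
pos 7 'c': at 17 ·f
pos 8 'd': at 18  → match P4@[6:8],P7@[8:8]
pos 9 'd': at 22 ·f  → match P6@[7:9],P7@[9:9]
pos 10 'c': at 6 ·f
pos 11 'e': at 7
pos 12 'e': at 8
pos 13 'e': at 9  → match P1@[10:13],P5@[11:13]
pos 14 'c': at 17 ·f
pos 15 'e': at 7 ·f
pos 16 'a': at 11 ·f
pos 17 'b': at 1 ·f
pos 18 'e': at 2
pos 19 'b': at 3
pos 20 'e': at 4
pos 21 'b': at 5  → match P0@[17:21]
pos 22 'c': at 15 ·f
pos 23 'b': at 1 ·f
pos 24 'c': at 6 ·f
pos 25 'd': at 21  → match P7@[25:25]
pos 26 'b': at 1 ·f
pos 27 'b': at 1 ·f
pos 28 'd': at 23 ·f  → match P7@[28:28]
pos 29 'e': at 10 ·f
pos 30 'c': at 17
pos 31 'd': at 18  → match P4@[29:31],P7@[31:31]
pos 32 'a': at 0 ·f
pos 33 'a': at 0
pos 34 'a': at 0
pos 35 'b': at 1
pos 36 'e': at 2
pos 37 'e': at 19 ·f
pos 38 'c': at 17 ·f
pos 39 'd': at 18  → match P4@[37:39],P7@[39:39]
pos 40 'e': at 10 ·f
pos 41 'c': at 17
pos 42 'd': at 18  → match P4@[40:42],P7@[42:42]
pos 43 'e': at 10 ·f
pos 44 'c': at 17
pos 45 'd': at 18  → match P4@[43:45],P7@[45:45]
pos 46 'c': at 6 ·f
pos 47 'e': at 7
pos 48 'e': at 8
pos 49 'e': at 9  → match P1@[46:49],P5@[47:49]
pos 50 'e': at 20 ·f  → match P5@[48:50]
pos 51 'b': at 14 ·f
pos 52 'e': at 2 ·f
pos 53 'b': at 3
pos 54 'e': at 4
pos 55 'b': at 5  → match P0@[51:55]
pos 56 'e': at 4 ·f
pos 57 'e': at 19 ·f
pos 58 'e': at 20  → match P5@[56:58]
pos 59 'a': at 11 ·f
pos 60 'e': at 10 ·f
pos 61 'a': at 11
pos 62 'a': at 12
pos 63 'd': at 13  → match P2@[60:63],P7@[63:63]
pos 64 'c': at 6 ·f
pos 65 'e': at 7
pos 66 'c': at 17 ·f
pos 67 'd': at 18  → match P4@[65:67],P7@[67:67]
pos 68 'b': at 1 ·f
pos 69 'a': at 0 ·f
pos 70 'e': at 10
pos 71 'b': at 14
pos 72 'c': at 15
pos 73 'c': at 16  → match P3@[70:73]
pos 74 'e': at 7 ·f

Result: [[5,1],[5,5],[6,5],[8,4],[8,7],[9,6],[9,7],[13,1],[13,5],[21,0],[25,7],[28,7],[31,4],[31,7],[39,4],[39,7],[42,4],[42,7],[45,4],[45,7],[49,1],[49,5],[50,5],[55,0],[58,5],[63,2],[63,7],[67,4],[67,7],[73,3]]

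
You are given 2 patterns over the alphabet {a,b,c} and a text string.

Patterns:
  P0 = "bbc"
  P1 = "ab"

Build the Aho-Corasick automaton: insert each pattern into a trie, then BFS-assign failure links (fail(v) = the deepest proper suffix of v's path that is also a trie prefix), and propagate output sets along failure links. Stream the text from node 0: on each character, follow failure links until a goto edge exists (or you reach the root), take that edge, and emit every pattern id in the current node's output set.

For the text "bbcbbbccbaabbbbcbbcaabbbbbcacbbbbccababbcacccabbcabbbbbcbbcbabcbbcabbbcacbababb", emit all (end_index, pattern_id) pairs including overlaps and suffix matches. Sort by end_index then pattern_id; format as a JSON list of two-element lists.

Build automaton:
Trie (insert patterns):
  n0 'ε': a→4 b→1
  n1 'b': b→2
  n2 'bb': c→3
  n3 'bbc': ·  ←P0
  n4 'a': b→5
  n5 'ab': ·  ←P1

Failure links (BFS by depth):
  n1('b'): parent n0 fail=0; on 'b' 0 → fail=0;  out ∅∪∅=∅
  n4('a'): parent n0 fail=0; on 'a' 0 → fail=0;  out ∅∪∅=∅
  n2('bb'): parent n1 fail=0; on 'b' 0 → fail=1;  out ∅∪∅=∅
  n5('ab'): parent n4 fail=0; on 'b' 0 → fail=1;  out {1}∪∅={1}
  n3('bbc'): parent n2 fail=1; on 'c' 1→0 → fail=0;  out {0}∪∅={0}

Scan:
i=0 'b': node 0→1
i=1 'b': node 1→2
i=2 'c': node 2→3  emit P0@[0:2]
i=3 'b': node 3→1 (via fail)
i=4 'b': node 1→2
i=5 'b': node 2→2 (via fail)
i=6 'c': node 2→3  emit P0@[4:6]
i=7 'c': node 3→0 (via fail)
i=8 'b': node 0→1
i=9 'a': node 1→4 (via fail)
i=10 'a': node 4→4 (via fail)
i=11 'b': node 4→5  emit P1@[10:11]
i=12 'b': node 5→2 (via fail)
i=13 'b': node 2→2 (via fail)
i=14 'b': node 2→2 (via fail)
i=15 'c': node 2→3  emit P0@[13:15]
i=16 'b': node 3→1 (via fail)
i=17 'b': node 1→2
i=18 'c': node 2→3  emit P0@[16:18]
i=19 'a': node 3→4 (via fail)
i=20 'a': node 4→4 (via fail)
i=21 'b': node 4→5  emit P1@[20:21]
i=22 'b': node 5→2 (via fail)
i=23 'b': node 2→2 (via fail)
i=24 'b': node 2→2 (via fail)
i=25 'b': node 2→2 (via fail)
i=26 'c': node 2→3  emit P0@[24:26]
i=27 'a': node 3→4 (via fail)
i=28 'c': node 4→0 (via fail)
i=29 'b': node 0→1
i=30 'b': node 1→2
i=31 'b': node 2→2 (via fail)
i=32 'b': node 2→2 (via fail)
i=33 'c': node 2→3  emit P0@[31:33]
i=34 'c': node 3→0 (via fail)
i=35 'a': node 0→4
i=36 'b': node 4→5  emit P1@[35:36]
i=37 'a': node 5→4 (via fail)
i=38 'b': node 4→5  emit P1@[37:38]
i=39 'b': node 5→2 (via fail)
i=40 'c': node 2→3  emit P0@[38:40]
i=41 'a': node 3→4 (via fail)
i=42 'c': node 4→0 (via fail)
i=43 'c': node 0→0
i=44 'c': node 0→0
i=45 'a': node 0→4
i=46 'b': node 4→5  emit P1@[45:46]
i=47 'b': node 5→2 (via fail)
i=48 'c': node 2→3  emit P0@[46:48]
i=49 'a': node 3→4 (via fail)
i=50 'b': node 4→5  emit P1@[49:50]
i=51 'b': node 5→2 (via fail)
i=52 'b': node 2→2 (via fail)
i=53 'b': node 2→2 (via fail)
i=54 'b': node 2→2 (via fail)
i=55 'c': node 2→3  emit P0@[53:55]
i=56 'b': node 3→1 (via fail)
i=57 'b': node 1→2
i=58 'c': node 2→3  emit P0@[56:58]
i=59 'b': node 3→1 (via fail)
i=60 'a': node 1→4 (via fail)
i=61 'b': node 4→5  emit P1@[60:61]
i=62 'c': node 5→0 (via fail)
i=63 'b': node 0→1
i=64 'b': node 1→2
i=65 'c': node 2→3  emit P0@[63:65]
i=66 'a': node 3→4 (via fail)
i=67 'b': node 4→5  emit P1@[66:67]
i=68 'b': node 5→2 (via fail)
i=69 'b': node 2→2 (via fail)
i=70 'c': node 2→3  emit P0@[68:70]
i=71 'a': node 3→4 (via fail)
i=72 'c': node 4→0 (via fail)
i=73 'b': node 0→1
i=74 'a': node 1→4 (via fail)
i=75 'b': node 4→5  emit P1@[74:75]
i=76 'a': node 5→4 (via fail)
i=77 'b': node 4→5  emit P1@[76:77]
i=78 'b': node 5→2 (via fail)

Result: [[2,0],[6,0],[11,1],[15,0],[18,0],[21,1],[26,0],[33,0],[36,1],[38,1],[40,0],[46,1],[48,0],[50,1],[55,0],[58,0],[61,1],[65,0],[67,1],[70,0],[75,1],[77,1]]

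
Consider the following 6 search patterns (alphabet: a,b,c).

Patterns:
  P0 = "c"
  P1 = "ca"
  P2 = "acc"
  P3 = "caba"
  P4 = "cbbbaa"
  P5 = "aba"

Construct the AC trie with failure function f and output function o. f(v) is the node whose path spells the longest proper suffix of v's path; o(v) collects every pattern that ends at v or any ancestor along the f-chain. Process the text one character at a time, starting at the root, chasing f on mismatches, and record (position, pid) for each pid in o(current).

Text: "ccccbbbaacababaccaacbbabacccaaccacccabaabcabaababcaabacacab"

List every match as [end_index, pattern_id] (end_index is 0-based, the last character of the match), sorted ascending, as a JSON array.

Build automaton:
Trie nodes:
  n0 'ε': a→3 c→1
  n1 'c': a→2 b→8  ←P0
  n2 'ca': b→6  ←P1
  n3 'a': b→13 c→4
  n4 'ac': c→5
  n5 'acc': ·  ←P2
  n6 'cab': a→7
  n7 'caba': ·  ←P3
  n8 'cb': b→9
  n9 'cbb': b→10
  n10 'cbbb': a→11
  n11 'cbbba': a→12
  n12 'cbbbaa': ·  ←P4
  n13 'ab': a→14
  n14 'aba': ·  ←P5

Failure links (BFS by depth):
  n1('c'): parent n0 fail=0; on 'c' 0 → fail=0;  out {0}∪∅={0}
  n3('a'): parent n0 fail=0; on 'a' 0 → fail=0;  out ∅∪∅=∅
  n2('ca'): parent n1 fail=0; on 'a' 0 → fail=3;  out {1}∪∅={1}
  n4('ac'): parent n3 fail=0; on 'c' 0 → fail=1;  out ∅∪{0}={0}
  n8('cb'): parent n1 fail=0; on 'b' 0 → fail=0;  out ∅∪∅=∅
  n13('ab'): parent n3 fail=0; on 'b' 0 → fail=0;  out ∅∪∅=∅
  n5('acc'): parent n4 fail=1; on 'c' 1→0 → fail=1;  out {2}∪{0}={0,2}
  n6('cab'): parent n2 fail=3; on 'b' 3 → fail=13;  out ∅∪∅=∅
  n9('cbb'): parent n8 fail=0; on 'b' 0 → fail=0;  out ∅∪∅=∅
  n14('aba'): parent n13 fail=0; on 'a' 0 → fail=3;  out {5}∪∅={5}
  n7('caba'): parent n6 fail=13; on 'a' 13 → fail=14;  out {3}∪{5}={3,5}
  n10('cbbb'): parent n9 fail=0; on 'b' 0 → fail=0;  out ∅∪∅=∅
  n11('cbbba'): parent n10 fail=0; on 'a' 0 → fail=3;  out ∅∪∅=∅
  n12('cbbbaa'): parent n11 fail=3; on 'a' 3→0 → fail=3;  out {4}∪∅={4}

Run:
pos 0 'c': at 1  ** P0@[0:0]
pos 1 'c': at 1 (via fail)  ** P0@[1:1]
pos 2 'c': at 1 (via fail)  ** P0@[2:2]
pos 3 'c': at 1 (via fail)  ** P0@[3:3]
pos 4 'b': at 8
pos 5 'b': at 9
pos 6 'b': at 10
pos 7 'a': at 11
pos 8 'a': at 12  ** P4@[3:8]
pos 9 'c': at 4 (via fail)  ** P0@[9:9]
pos 10 'a': at 2 (via fail)  ** P1@[9:10]
pos 11 'b': at 6
pos 12 'a': at 7  ** P3@[9:12],P5@[10:12]
pos 13 'b': at 13 (via fail)
pos 14 'a': at 14  ** P5@[12:14]
pos 15 'c': at 4 (via fail)  ** P0@[15:15]
pos 16 'c': at 5  ** P0@[16:16],P2@[14:16]
pos 17 'a': at 2 (via fail)  ** P1@[16:17]
pos 18 'a': at 3 (via fail)
pos 19 'c': at 4  ** P0@[19:19]
pos 20 'b': at 8 (via fail)
pos 21 'b': at 9
pos 22 'a': at 3 (via fail)
pos 23 'b': at 13
pos 24 'a': at 14  ** P5@[22:24]
pos 25 'c': at 4 (via fail)  ** P0@[25:25]
pos 26 'c': at 5  ** P0@[26:26],P2@[24:26]
pos 27 'c': at 1 (via fail)  ** P0@[27:27]
pos 28 'a': at 2  ** P1@[27:28]
pos 29 'a': at 3 (via fail)
pos 30 'c': at 4  ** P0@[30:30]
pos 31 'c': at 5  ** P0@[31:31],P2@[29:31]
pos 32 'a': at 2 (via fail)  ** P1@[31:32]
pos 33 'c': at 4 (via fail)  ** P0@[33:33]
pos 34 'c': at 5  ** P0@[34:34],P2@[32:34]
pos 35 'c': at 1 (via fail)  ** P0@[35:35]
pos 36 'a': at 2  ** P1@[35:36]
pos 37 'b': at 6
pos 38 'a': at 7  ** P3@[35:38],P5@[36:38]
pos 39 'a': at 3 (via fail)
pos 40 'b': at 13
pos 41 'c': at 1 (via fail)  ** P0@[41:41]
pos 42 'a': at 2  ** P1@[41:42]
pos 43 'b': at 6
pos 44 'a': at 7  ** P3@[41:44],P5@[42:44]
pos 45 'a': at 3 (via fail)
pos 46 'b': at 13
pos 47 'a': at 14  ** P5@[45:47]
pos 48 'b': at 13 (via fail)
pos 49 'c': at 1 (via fail)  ** P0@[49:49]
pos 50 'a': at 2  ** P1@[49:50]
pos 51 'a': at 3 (via fail)
pos 52 'b': at 13
pos 53 'a': at 14  ** P5@[51:53]
pos 54 'c': at 4 (via fail)  ** P0@[54:54]
pos 55 'a': at 2 (via fail)  ** P1@[54:55]
pos 56 'c': at 4 (via fail)  ** P0@[56:56]
pos 57 'a': at 2 (via fail)  ** P1@[56:57]
pos 58 'b': at 6

Matches: [[0,0],[1,0],[2,0],[3,0],[8,4],[9,0],[10,1],[12,3],[12,5],[14,5],[15,0],[16,0],[16,2],[17,1],[19,0],[24,5],[25,0],[26,0],[26,2],[27,0],[28,1],[30,0],[31,0],[31,2],[32,1],[33,0],[34,0],[34,2],[35,0],[36,1],[38,3],[38,5],[41,0],[42,1],[44,3],[44,5],[47,5],[49,0],[50,1],[53,5],[54,0],[55,1],[56,0],[57,1]]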